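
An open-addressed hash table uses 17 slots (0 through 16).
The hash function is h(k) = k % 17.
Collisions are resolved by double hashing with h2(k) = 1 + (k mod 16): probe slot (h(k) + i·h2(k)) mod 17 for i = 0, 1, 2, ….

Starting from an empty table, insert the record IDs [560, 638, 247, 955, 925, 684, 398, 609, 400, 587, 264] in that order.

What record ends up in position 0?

Insert 560: h=16, slot 16 empty -> index 16.
Insert 638: h=9, slot 9 empty -> index 9.
Insert 247: h=9, h2=8, slot 9 occupied -> index 0.
Insert 955: h=3, slot 3 empty -> index 3.
Insert 925: h=7, slot 7 empty -> index 7.
Insert 684: h=4, slot 4 empty -> index 4.
Insert 398: h=7, h2=15, slot 7 occupied -> index 5.
Insert 609: h=14, slot 14 empty -> index 14.
Insert 400: h=9, h2=1, slot 9 occupied -> index 10.
Insert 587: h=9, h2=12, slots 9,4,16 occupied -> index 11.
Insert 264: h=9, h2=9, slot 9 occupied -> index 1.
Table: [247, 264, —, 955, 684, 398, —, 925, —, 638, 400, 587, —, —, 609, —, 560]

247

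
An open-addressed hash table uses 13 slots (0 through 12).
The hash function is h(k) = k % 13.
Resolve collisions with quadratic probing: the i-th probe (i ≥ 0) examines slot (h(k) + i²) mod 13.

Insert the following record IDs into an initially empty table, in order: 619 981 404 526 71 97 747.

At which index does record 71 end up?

10

619: h=8 -> slot 8
981: h=6 -> slot 6
404: h=1 -> slot 1
526: h=6, probe 6,7 -> slot 7
71: h=6, probe 6,7,10 -> slot 10
97: h=6, probe 6,7,10,2 -> slot 2
747: h=6, probe 6,7,10,2,9 -> slot 9
Table: [—, 404, 97, —, —, —, 981, 526, 619, 747, 71, —, —]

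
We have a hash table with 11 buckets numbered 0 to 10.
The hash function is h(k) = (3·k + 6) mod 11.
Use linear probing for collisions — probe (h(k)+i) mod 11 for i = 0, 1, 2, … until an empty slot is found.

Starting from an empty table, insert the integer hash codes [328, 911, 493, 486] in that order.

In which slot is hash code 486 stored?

3

328: h=0 => slot 0
911: h=0, probe 0,1 => slot 1
493: h=0, probe 0,1,2 => slot 2
486: h=1, probe 1,2,3 => slot 3
Table: [328, 911, 493, 486, ., ., ., ., ., ., .]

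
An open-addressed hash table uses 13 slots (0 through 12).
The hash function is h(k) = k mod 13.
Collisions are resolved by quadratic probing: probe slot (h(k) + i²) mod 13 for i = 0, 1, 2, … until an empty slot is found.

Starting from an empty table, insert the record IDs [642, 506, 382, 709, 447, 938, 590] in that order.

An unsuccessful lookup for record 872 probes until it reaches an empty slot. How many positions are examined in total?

4

Insert 642: h=5, slot 5 empty => index 5.
Insert 506: h=12, slot 12 empty => index 12.
Insert 382: h=5, slot 5 occupied => index 6.
Insert 709: h=7, slot 7 empty => index 7.
Insert 447: h=5, slots 5,6 occupied => index 9.
Insert 938: h=2, slot 2 empty => index 2.
Insert 590: h=5, slots 5,6,9 occupied => index 1.
Table: [_, 590, 938, _, _, 642, 382, 709, _, 447, _, _, 506]
Lookup 872: h=1, probe 1,2,5,10 → slot 10 empty, not found.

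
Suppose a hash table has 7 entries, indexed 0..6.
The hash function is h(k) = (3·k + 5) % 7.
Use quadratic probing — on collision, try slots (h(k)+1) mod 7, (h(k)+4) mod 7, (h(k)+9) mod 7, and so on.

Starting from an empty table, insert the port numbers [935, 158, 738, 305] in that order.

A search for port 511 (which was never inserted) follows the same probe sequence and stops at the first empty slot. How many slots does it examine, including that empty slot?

Insert 935: h=3, slot 3 empty -> index 3.
Insert 158: h=3, slot 3 occupied -> index 4.
Insert 738: h=0, slot 0 empty -> index 0.
Insert 305: h=3, slots 3,4,0 occupied -> index 5.
Table: [738, ., ., 935, 158, 305, .]
Lookup 511: h=5, probe 5,6 → slot 6 empty, not found.

2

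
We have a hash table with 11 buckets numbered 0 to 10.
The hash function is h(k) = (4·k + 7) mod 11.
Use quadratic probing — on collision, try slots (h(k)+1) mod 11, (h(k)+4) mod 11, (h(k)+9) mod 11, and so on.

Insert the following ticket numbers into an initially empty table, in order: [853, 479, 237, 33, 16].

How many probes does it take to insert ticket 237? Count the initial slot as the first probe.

3

853: h=9 -> slot 9
479: h=9, probe 9,10 -> slot 10
237: h=9, probe 9,10,2 -> slot 2
33: h=7 -> slot 7
16: h=5 -> slot 5
Table: [—, —, 237, —, —, 16, —, 33, —, 853, 479]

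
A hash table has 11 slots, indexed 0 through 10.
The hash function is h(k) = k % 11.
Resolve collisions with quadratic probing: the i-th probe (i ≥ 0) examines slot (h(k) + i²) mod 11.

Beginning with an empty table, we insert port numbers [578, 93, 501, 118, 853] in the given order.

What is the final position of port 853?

578 hashes to 6; slot 6 is free => place at 6.
93 hashes to 5; slot 5 is free => place at 5.
501 hashes to 6; 6 taken => place at 7.
118 hashes to 8; slot 8 is free => place at 8.
853 hashes to 6; 6,7 taken => place at 10.
Table: [-, -, -, -, -, 93, 578, 501, 118, -, 853]

10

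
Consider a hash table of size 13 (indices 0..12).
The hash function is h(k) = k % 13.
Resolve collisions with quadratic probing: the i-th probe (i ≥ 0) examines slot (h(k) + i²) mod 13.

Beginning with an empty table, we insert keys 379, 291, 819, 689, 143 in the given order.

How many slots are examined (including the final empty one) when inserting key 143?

3

379 hashes to 2; slot 2 is free -> place at 2.
291 hashes to 5; slot 5 is free -> place at 5.
819 hashes to 0; slot 0 is free -> place at 0.
689 hashes to 0; 0 taken -> place at 1.
143 hashes to 0; 0,1 taken -> place at 4.
Table: [819, 689, 379, ∅, 143, 291, ∅, ∅, ∅, ∅, ∅, ∅, ∅]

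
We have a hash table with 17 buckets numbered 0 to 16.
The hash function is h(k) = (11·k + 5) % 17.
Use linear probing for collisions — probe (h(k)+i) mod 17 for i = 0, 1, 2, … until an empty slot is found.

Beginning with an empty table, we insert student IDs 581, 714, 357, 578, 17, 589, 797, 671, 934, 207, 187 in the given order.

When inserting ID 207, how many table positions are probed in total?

581: h=4 → slot 4
714: h=5 → slot 5
357: h=5, probe 5,6 → slot 6
578: h=5, probe 5,6,7 → slot 7
17: h=5, probe 5,6,7,8 → slot 8
589: h=7, probe 7,8,9 → slot 9
797: h=0 → slot 0
671: h=8, probe 8,9,10 → slot 10
934: h=11 → slot 11
207: h=4, probe 4,5,6,7,8,9,10,11,12 → slot 12
187: h=5, probe 5,6,7,8,9,10,11,12,13 → slot 13
Table: [797, -, -, -, 581, 714, 357, 578, 17, 589, 671, 934, 207, 187, -, -, -]

9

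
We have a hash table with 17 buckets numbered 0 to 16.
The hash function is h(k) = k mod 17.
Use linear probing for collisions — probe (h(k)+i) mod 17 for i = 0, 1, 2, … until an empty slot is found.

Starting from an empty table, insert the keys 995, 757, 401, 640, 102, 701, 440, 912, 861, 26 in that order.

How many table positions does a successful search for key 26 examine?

Insert 995: h=9, slot 9 empty -> index 9.
Insert 757: h=9, slot 9 occupied -> index 10.
Insert 401: h=10, slot 10 occupied -> index 11.
Insert 640: h=11, slot 11 occupied -> index 12.
Insert 102: h=0, slot 0 empty -> index 0.
Insert 701: h=4, slot 4 empty -> index 4.
Insert 440: h=15, slot 15 empty -> index 15.
Insert 912: h=11, slots 11,12 occupied -> index 13.
Insert 861: h=11, slots 11,12,13 occupied -> index 14.
Insert 26: h=9, slots 9,10,11,12,13,14,15 occupied -> index 16.
Table: [102, -, -, -, 701, -, -, -, -, 995, 757, 401, 640, 912, 861, 440, 26]
Lookup 26: h=9, probe 9,10,11,12,13,14,15,16 → found at 16.

8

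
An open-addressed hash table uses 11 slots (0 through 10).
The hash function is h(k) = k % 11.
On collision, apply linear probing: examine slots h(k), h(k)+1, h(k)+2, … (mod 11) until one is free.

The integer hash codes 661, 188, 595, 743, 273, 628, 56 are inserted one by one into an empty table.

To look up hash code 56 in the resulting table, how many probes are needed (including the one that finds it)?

5

Insert 661: h=1, slot 1 empty => index 1.
Insert 188: h=1, slot 1 occupied => index 2.
Insert 595: h=1, slots 1,2 occupied => index 3.
Insert 743: h=6, slot 6 empty => index 6.
Insert 273: h=9, slot 9 empty => index 9.
Insert 628: h=1, slots 1,2,3 occupied => index 4.
Insert 56: h=1, slots 1,2,3,4 occupied => index 5.
Table: [-, 661, 188, 595, 628, 56, 743, -, -, 273, -]
Lookup 56: h=1, probe 1,2,3,4,5 → found at 5.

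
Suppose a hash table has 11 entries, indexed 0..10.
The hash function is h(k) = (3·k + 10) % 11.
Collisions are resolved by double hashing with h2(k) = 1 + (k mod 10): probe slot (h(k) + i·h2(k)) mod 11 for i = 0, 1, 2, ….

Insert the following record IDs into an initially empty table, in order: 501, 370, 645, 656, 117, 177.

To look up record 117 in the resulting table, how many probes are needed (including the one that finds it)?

3

Insert 501: h=6, slot 6 empty => index 6.
Insert 370: h=9, slot 9 empty => index 9.
Insert 645: h=9, h2=6, slot 9 occupied => index 4.
Insert 656: h=9, h2=7, slot 9 occupied => index 5.
Insert 117: h=9, h2=8, slots 9,6 occupied => index 3.
Insert 177: h=2, slot 2 empty => index 2.
Table: [-, -, 177, 117, 645, 656, 501, -, -, 370, -]
Lookup 117: h=9, h2=8, probe 9,6,3 → found at 3.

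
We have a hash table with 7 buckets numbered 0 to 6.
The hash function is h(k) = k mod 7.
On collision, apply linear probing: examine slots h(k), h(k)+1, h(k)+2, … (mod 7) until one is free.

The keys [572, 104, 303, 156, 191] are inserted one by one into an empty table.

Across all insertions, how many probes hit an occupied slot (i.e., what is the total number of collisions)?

572: h=5 -> slot 5
104: h=6 -> slot 6
303: h=2 -> slot 2
156: h=2, probe 2,3 -> slot 3
191: h=2, probe 2,3,4 -> slot 4
Table: [_, _, 303, 156, 191, 572, 104]

3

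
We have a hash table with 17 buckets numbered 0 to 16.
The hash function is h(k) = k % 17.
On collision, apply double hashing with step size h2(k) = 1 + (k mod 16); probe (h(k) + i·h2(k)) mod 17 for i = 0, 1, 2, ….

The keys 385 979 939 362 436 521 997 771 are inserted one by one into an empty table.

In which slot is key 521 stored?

14

385: h=11 -> slot 11
979: h=10 -> slot 10
939: h=4 -> slot 4
362: h=5 -> slot 5
436: h=11, h2=5, probe 11,16 -> slot 16
521: h=11, h2=10, probe 11,4,14 -> slot 14
997: h=11, h2=6, probe 11,0 -> slot 0
771: h=6 -> slot 6
Table: [997, ., ., ., 939, 362, 771, ., ., ., 979, 385, ., ., 521, ., 436]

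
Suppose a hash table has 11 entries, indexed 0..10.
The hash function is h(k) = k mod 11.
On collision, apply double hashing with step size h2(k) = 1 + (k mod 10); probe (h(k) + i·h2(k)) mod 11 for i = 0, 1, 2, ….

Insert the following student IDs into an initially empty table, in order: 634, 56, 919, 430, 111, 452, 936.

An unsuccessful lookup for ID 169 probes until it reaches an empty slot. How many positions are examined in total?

634: h=7 => slot 7
56: h=1 => slot 1
919: h=6 => slot 6
430: h=1, h2=1, probe 1,2 => slot 2
111: h=1, h2=2, probe 1,3 => slot 3
452: h=1, h2=3, probe 1,4 => slot 4
936: h=1, h2=7, probe 1,8 => slot 8
Table: [∅, 56, 430, 111, 452, ∅, 919, 634, 936, ∅, ∅]
Lookup 169: h=4, h2=10, probe 4,3,2,1,0 → slot 0 empty, not found.

5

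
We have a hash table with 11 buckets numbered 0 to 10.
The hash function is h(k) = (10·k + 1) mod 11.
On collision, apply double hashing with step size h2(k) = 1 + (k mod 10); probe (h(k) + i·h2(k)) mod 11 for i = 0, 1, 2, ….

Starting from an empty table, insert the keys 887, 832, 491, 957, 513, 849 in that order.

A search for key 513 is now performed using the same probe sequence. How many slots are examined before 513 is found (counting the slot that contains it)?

2

887 hashes to 5; slot 5 is free -> place at 5.
832 hashes to 5, h2=3; 5 taken -> place at 8.
491 hashes to 5, h2=2; 5 taken -> place at 7.
957 hashes to 1; slot 1 is free -> place at 1.
513 hashes to 5, h2=4; 5 taken -> place at 9.
849 hashes to 10; slot 10 is free -> place at 10.
Table: [., 957, ., ., ., 887, ., 491, 832, 513, 849]
Lookup 513: h=5, h2=4, probe 5,9 → found at 9.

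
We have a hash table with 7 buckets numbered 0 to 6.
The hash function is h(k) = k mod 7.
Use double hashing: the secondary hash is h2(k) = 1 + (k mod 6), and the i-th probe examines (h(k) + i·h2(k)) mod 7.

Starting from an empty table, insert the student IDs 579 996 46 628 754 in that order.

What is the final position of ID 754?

Insert 579: h=5, slot 5 empty => index 5.
Insert 996: h=2, slot 2 empty => index 2.
Insert 46: h=4, slot 4 empty => index 4.
Insert 628: h=5, h2=5, slot 5 occupied => index 3.
Insert 754: h=5, h2=5, slots 5,3 occupied => index 1.
Table: [., 754, 996, 628, 46, 579, .]

1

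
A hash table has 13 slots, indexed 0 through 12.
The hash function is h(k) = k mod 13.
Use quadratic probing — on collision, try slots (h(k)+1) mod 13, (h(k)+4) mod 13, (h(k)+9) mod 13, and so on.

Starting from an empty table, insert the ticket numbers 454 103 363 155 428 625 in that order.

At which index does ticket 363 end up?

3

454: h=12 -> slot 12
103: h=12, probe 12,0 -> slot 0
363: h=12, probe 12,0,3 -> slot 3
155: h=12, probe 12,0,3,8 -> slot 8
428: h=12, probe 12,0,3,8,2 -> slot 2
625: h=1 -> slot 1
Table: [103, 625, 428, 363, _, _, _, _, 155, _, _, _, 454]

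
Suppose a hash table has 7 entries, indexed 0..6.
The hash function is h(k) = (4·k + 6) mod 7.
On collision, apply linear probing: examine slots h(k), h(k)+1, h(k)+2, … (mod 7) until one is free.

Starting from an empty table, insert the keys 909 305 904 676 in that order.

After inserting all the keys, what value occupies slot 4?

909 hashes to 2; slot 2 is free → place at 2.
305 hashes to 1; slot 1 is free → place at 1.
904 hashes to 3; slot 3 is free → place at 3.
676 hashes to 1; 1,2,3 taken → place at 4.
Table: [_, 305, 909, 904, 676, _, _]

676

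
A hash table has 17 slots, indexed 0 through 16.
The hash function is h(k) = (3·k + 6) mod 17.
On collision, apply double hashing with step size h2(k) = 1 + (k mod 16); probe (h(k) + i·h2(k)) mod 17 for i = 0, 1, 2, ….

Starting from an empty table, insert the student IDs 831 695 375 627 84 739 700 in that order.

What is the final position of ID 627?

Insert 831: h=0, slot 0 empty -> index 0.
Insert 695: h=0, h2=8, slot 0 occupied -> index 8.
Insert 375: h=9, slot 9 empty -> index 9.
Insert 627: h=0, h2=4, slot 0 occupied -> index 4.
Insert 84: h=3, slot 3 empty -> index 3.
Insert 739: h=13, slot 13 empty -> index 13.
Insert 700: h=15, slot 15 empty -> index 15.
Table: [831, —, —, 84, 627, —, —, —, 695, 375, —, —, —, 739, —, 700, —]

4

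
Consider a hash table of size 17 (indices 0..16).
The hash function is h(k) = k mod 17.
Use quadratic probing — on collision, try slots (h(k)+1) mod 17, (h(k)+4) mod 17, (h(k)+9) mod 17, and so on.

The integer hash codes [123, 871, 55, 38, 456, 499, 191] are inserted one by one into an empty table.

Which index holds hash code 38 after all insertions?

13

Insert 123: h=4, slot 4 empty -> index 4.
Insert 871: h=4, slot 4 occupied -> index 5.
Insert 55: h=4, slots 4,5 occupied -> index 8.
Insert 38: h=4, slots 4,5,8 occupied -> index 13.
Insert 456: h=14, slot 14 empty -> index 14.
Insert 499: h=6, slot 6 empty -> index 6.
Insert 191: h=4, slots 4,5,8,13 occupied -> index 3.
Table: [—, —, —, 191, 123, 871, 499, —, 55, —, —, —, —, 38, 456, —, —]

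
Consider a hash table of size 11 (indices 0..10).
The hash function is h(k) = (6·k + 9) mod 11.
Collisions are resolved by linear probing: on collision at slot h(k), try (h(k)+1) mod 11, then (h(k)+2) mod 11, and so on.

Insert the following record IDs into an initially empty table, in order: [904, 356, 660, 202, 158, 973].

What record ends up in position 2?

158

Insert 904: h=10, slot 10 empty → index 10.
Insert 356: h=0, slot 0 empty → index 0.
Insert 660: h=9, slot 9 empty → index 9.
Insert 202: h=0, slot 0 occupied → index 1.
Insert 158: h=0, slots 0,1 occupied → index 2.
Insert 973: h=6, slot 6 empty → index 6.
Table: [356, 202, 158, _, _, _, 973, _, _, 660, 904]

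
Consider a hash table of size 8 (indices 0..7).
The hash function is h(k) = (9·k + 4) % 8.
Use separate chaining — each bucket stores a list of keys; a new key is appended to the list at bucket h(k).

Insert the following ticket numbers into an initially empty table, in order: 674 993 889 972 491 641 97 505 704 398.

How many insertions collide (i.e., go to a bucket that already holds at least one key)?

674 → bucket 6
993 → bucket 5
889 → bucket 5 (collision)
972 → bucket 0
491 → bucket 7
641 → bucket 5 (collision)
97 → bucket 5 (collision)
505 → bucket 5 (collision)
704 → bucket 4
398 → bucket 2
Final buckets:
0: 972
1: ∅
2: 398
3: ∅
4: 704
5: 993 -> 889 -> 641 -> 97 -> 505
6: 674
7: 491

4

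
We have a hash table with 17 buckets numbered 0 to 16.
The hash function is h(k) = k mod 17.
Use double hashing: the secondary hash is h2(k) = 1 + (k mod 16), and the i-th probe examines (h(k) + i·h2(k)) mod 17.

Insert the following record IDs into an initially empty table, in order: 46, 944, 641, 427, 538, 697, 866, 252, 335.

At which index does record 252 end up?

46: h=12 -> slot 12
944: h=9 -> slot 9
641: h=12, h2=2, probe 12,14 -> slot 14
427: h=2 -> slot 2
538: h=11 -> slot 11
697: h=0 -> slot 0
866: h=16 -> slot 16
252: h=14, h2=13, probe 14,10 -> slot 10
335: h=12, h2=16, probe 12,11,10,9,8 -> slot 8
Table: [697, _, 427, _, _, _, _, _, 335, 944, 252, 538, 46, _, 641, _, 866]

10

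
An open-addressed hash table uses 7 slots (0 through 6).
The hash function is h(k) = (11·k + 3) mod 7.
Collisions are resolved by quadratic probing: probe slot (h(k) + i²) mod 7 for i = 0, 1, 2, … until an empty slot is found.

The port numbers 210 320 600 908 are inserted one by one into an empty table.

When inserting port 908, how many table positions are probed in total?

Insert 210: h=3, slot 3 empty -> index 3.
Insert 320: h=2, slot 2 empty -> index 2.
Insert 600: h=2, slots 2,3 occupied -> index 6.
Insert 908: h=2, slots 2,3,6 occupied -> index 4.
Table: [∅, ∅, 320, 210, 908, ∅, 600]

4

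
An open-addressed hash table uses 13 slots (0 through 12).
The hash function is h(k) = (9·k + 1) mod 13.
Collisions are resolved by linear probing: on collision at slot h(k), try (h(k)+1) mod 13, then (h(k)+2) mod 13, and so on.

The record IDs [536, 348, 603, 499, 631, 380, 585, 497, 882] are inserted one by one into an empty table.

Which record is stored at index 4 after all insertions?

Insert 536: h=2, slot 2 empty → index 2.
Insert 348: h=0, slot 0 empty → index 0.
Insert 603: h=7, slot 7 empty → index 7.
Insert 499: h=7, slot 7 occupied → index 8.
Insert 631: h=12, slot 12 empty → index 12.
Insert 380: h=2, slot 2 occupied → index 3.
Insert 585: h=1, slot 1 empty → index 1.
Insert 497: h=2, slots 2,3 occupied → index 4.
Insert 882: h=9, slot 9 empty → index 9.
Table: [348, 585, 536, 380, 497, ∅, ∅, 603, 499, 882, ∅, ∅, 631]

497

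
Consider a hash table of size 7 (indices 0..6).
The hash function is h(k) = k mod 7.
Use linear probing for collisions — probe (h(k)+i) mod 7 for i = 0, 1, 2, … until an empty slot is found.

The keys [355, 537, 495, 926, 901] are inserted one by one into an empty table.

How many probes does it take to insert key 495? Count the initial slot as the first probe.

355: h=5 -> slot 5
537: h=5, probe 5,6 -> slot 6
495: h=5, probe 5,6,0 -> slot 0
926: h=2 -> slot 2
901: h=5, probe 5,6,0,1 -> slot 1
Table: [495, 901, 926, -, -, 355, 537]

3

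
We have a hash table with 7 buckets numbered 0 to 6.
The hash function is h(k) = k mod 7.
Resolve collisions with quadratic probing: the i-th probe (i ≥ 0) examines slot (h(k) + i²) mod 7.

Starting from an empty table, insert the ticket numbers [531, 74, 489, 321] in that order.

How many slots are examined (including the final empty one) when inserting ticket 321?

3

Insert 531: h=6, slot 6 empty -> index 6.
Insert 74: h=4, slot 4 empty -> index 4.
Insert 489: h=6, slot 6 occupied -> index 0.
Insert 321: h=6, slots 6,0 occupied -> index 3.
Table: [489, _, _, 321, 74, _, 531]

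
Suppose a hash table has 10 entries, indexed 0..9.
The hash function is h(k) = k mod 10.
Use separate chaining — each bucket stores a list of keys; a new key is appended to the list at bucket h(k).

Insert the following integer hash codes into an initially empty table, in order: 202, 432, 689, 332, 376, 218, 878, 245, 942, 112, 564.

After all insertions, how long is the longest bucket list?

Insert 202: h=2, bucket 2 empty → new chain.
Insert 432: h=2, bucket 2 nonempty → append to chain.
Insert 689: h=9, bucket 9 empty → new chain.
Insert 332: h=2, bucket 2 nonempty → append to chain.
Insert 376: h=6, bucket 6 empty → new chain.
Insert 218: h=8, bucket 8 empty → new chain.
Insert 878: h=8, bucket 8 nonempty → append to chain.
Insert 245: h=5, bucket 5 empty → new chain.
Insert 942: h=2, bucket 2 nonempty → append to chain.
Insert 112: h=2, bucket 2 nonempty → append to chain.
Insert 564: h=4, bucket 4 empty → new chain.
Final buckets:
0: —
1: —
2: 202 -> 432 -> 332 -> 942 -> 112
3: —
4: 564
5: 245
6: 376
7: —
8: 218 -> 878
9: 689

5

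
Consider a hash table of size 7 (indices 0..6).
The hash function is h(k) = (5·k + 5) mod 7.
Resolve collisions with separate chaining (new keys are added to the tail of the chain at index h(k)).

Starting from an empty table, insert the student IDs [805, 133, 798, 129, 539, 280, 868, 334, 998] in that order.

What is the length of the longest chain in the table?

Insert 805: h=5, bucket 5 empty → new chain.
Insert 133: h=5, bucket 5 nonempty → append to chain.
Insert 798: h=5, bucket 5 nonempty → append to chain.
Insert 129: h=6, bucket 6 empty → new chain.
Insert 539: h=5, bucket 5 nonempty → append to chain.
Insert 280: h=5, bucket 5 nonempty → append to chain.
Insert 868: h=5, bucket 5 nonempty → append to chain.
Insert 334: h=2, bucket 2 empty → new chain.
Insert 998: h=4, bucket 4 empty → new chain.
Final buckets:
0: _
1: _
2: 334
3: _
4: 998
5: 805 -> 133 -> 798 -> 539 -> 280 -> 868
6: 129

6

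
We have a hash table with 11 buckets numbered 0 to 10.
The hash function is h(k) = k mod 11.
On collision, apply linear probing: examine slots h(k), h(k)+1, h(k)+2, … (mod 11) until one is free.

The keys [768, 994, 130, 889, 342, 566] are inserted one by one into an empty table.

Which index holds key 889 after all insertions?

0

768 hashes to 9; slot 9 is free → place at 9.
994 hashes to 4; slot 4 is free → place at 4.
130 hashes to 9; 9 taken → place at 10.
889 hashes to 9; 9,10 taken → place at 0.
342 hashes to 1; slot 1 is free → place at 1.
566 hashes to 5; slot 5 is free → place at 5.
Table: [889, 342, -, -, 994, 566, -, -, -, 768, 130]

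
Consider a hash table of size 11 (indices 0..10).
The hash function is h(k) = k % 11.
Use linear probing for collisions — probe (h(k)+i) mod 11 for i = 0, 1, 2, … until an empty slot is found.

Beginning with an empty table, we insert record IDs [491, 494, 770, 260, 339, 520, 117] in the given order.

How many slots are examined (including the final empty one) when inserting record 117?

6

491: h=7 → slot 7
494: h=10 → slot 10
770: h=0 → slot 0
260: h=7, probe 7,8 → slot 8
339: h=9 → slot 9
520: h=3 → slot 3
117: h=7, probe 7,8,9,10,0,1 → slot 1
Table: [770, 117, _, 520, _, _, _, 491, 260, 339, 494]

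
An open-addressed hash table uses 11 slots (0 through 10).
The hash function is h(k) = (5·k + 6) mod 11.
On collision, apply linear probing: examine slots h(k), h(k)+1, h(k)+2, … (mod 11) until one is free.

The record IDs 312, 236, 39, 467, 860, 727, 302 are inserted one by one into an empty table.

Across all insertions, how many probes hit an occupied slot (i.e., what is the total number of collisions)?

312 hashes to 4; slot 4 is free -> place at 4.
236 hashes to 9; slot 9 is free -> place at 9.
39 hashes to 3; slot 3 is free -> place at 3.
467 hashes to 9; 9 taken -> place at 10.
860 hashes to 5; slot 5 is free -> place at 5.
727 hashes to 0; slot 0 is free -> place at 0.
302 hashes to 9; 9,10,0 taken -> place at 1.
Table: [727, 302, ∅, 39, 312, 860, ∅, ∅, ∅, 236, 467]

4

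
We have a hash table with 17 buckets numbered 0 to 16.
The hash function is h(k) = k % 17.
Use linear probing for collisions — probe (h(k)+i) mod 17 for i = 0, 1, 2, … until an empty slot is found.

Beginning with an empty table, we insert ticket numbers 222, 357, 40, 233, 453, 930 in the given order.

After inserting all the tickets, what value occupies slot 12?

233

222 hashes to 1; slot 1 is free -> place at 1.
357 hashes to 0; slot 0 is free -> place at 0.
40 hashes to 6; slot 6 is free -> place at 6.
233 hashes to 12; slot 12 is free -> place at 12.
453 hashes to 11; slot 11 is free -> place at 11.
930 hashes to 12; 12 taken -> place at 13.
Table: [357, 222, _, _, _, _, 40, _, _, _, _, 453, 233, 930, _, _, _]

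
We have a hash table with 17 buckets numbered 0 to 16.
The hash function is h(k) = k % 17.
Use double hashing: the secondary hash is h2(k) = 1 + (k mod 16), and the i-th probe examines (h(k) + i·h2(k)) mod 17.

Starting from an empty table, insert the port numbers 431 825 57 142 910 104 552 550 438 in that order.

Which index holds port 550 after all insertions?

Insert 431: h=6, slot 6 empty -> index 6.
Insert 825: h=9, slot 9 empty -> index 9.
Insert 57: h=6, h2=10, slot 6 occupied -> index 16.
Insert 142: h=6, h2=15, slot 6 occupied -> index 4.
Insert 910: h=9, h2=15, slot 9 occupied -> index 7.
Insert 104: h=2, slot 2 empty -> index 2.
Insert 552: h=8, slot 8 empty -> index 8.
Insert 550: h=6, h2=7, slot 6 occupied -> index 13.
Insert 438: h=13, h2=7, slot 13 occupied -> index 3.
Table: [., ., 104, 438, 142, ., 431, 910, 552, 825, ., ., ., 550, ., ., 57]

13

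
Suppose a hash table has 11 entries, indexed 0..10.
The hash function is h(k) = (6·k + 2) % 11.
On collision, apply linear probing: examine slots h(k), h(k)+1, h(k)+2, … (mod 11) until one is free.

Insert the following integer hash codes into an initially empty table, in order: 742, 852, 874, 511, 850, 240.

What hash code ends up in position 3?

Insert 742: h=10, slot 10 empty => index 10.
Insert 852: h=10, slot 10 occupied => index 0.
Insert 874: h=10, slots 10,0 occupied => index 1.
Insert 511: h=10, slots 10,0,1 occupied => index 2.
Insert 850: h=9, slot 9 empty => index 9.
Insert 240: h=1, slots 1,2 occupied => index 3.
Table: [852, 874, 511, 240, ∅, ∅, ∅, ∅, ∅, 850, 742]

240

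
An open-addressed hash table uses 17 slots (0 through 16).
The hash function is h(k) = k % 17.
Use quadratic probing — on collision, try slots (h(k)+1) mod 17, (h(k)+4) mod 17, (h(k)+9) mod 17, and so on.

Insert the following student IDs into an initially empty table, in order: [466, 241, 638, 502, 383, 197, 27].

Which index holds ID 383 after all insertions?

13

466: h=7 -> slot 7
241: h=3 -> slot 3
638: h=9 -> slot 9
502: h=9, probe 9,10 -> slot 10
383: h=9, probe 9,10,13 -> slot 13
197: h=10, probe 10,11 -> slot 11
27: h=10, probe 10,11,14 -> slot 14
Table: [., ., ., 241, ., ., ., 466, ., 638, 502, 197, ., 383, 27, ., .]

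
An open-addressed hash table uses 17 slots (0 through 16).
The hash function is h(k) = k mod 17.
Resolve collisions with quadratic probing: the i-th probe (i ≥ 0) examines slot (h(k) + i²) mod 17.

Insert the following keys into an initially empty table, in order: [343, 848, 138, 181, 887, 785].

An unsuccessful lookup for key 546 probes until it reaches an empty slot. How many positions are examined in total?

343 hashes to 3; slot 3 is free => place at 3.
848 hashes to 15; slot 15 is free => place at 15.
138 hashes to 2; slot 2 is free => place at 2.
181 hashes to 11; slot 11 is free => place at 11.
887 hashes to 3; 3 taken => place at 4.
785 hashes to 3; 3,4 taken => place at 7.
Table: [-, -, 138, 343, 887, -, -, 785, -, -, -, 181, -, -, -, 848, -]
Lookup 546: h=2, probe 2,3,6 → slot 6 empty, not found.

3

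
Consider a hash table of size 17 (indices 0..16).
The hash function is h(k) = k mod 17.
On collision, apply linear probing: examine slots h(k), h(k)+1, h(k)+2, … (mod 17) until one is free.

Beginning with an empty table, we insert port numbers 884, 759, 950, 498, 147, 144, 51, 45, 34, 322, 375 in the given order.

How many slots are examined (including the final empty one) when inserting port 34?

884: h=0 → slot 0
759: h=11 → slot 11
950: h=15 → slot 15
498: h=5 → slot 5
147: h=11, probe 11,12 → slot 12
144: h=8 → slot 8
51: h=0, probe 0,1 → slot 1
45: h=11, probe 11,12,13 → slot 13
34: h=0, probe 0,1,2 → slot 2
322: h=16 → slot 16
375: h=1, probe 1,2,3 → slot 3
Table: [884, 51, 34, 375, -, 498, -, -, 144, -, -, 759, 147, 45, -, 950, 322]

3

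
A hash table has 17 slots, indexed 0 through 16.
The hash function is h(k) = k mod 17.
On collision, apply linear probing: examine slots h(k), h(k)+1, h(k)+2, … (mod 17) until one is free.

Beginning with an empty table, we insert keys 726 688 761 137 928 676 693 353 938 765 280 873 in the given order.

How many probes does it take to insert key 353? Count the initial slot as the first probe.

4

726 hashes to 12; slot 12 is free => place at 12.
688 hashes to 8; slot 8 is free => place at 8.
761 hashes to 13; slot 13 is free => place at 13.
137 hashes to 1; slot 1 is free => place at 1.
928 hashes to 10; slot 10 is free => place at 10.
676 hashes to 13; 13 taken => place at 14.
693 hashes to 13; 13,14 taken => place at 15.
353 hashes to 13; 13,14,15 taken => place at 16.
938 hashes to 3; slot 3 is free => place at 3.
765 hashes to 0; slot 0 is free => place at 0.
280 hashes to 8; 8 taken => place at 9.
873 hashes to 6; slot 6 is free => place at 6.
Table: [765, 137, —, 938, —, —, 873, —, 688, 280, 928, —, 726, 761, 676, 693, 353]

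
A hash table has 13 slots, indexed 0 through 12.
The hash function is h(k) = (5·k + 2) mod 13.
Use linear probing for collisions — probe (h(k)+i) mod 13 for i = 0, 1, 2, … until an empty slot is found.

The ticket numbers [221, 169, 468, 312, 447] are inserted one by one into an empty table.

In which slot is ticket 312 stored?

Insert 221: h=2, slot 2 empty -> index 2.
Insert 169: h=2, slot 2 occupied -> index 3.
Insert 468: h=2, slots 2,3 occupied -> index 4.
Insert 312: h=2, slots 2,3,4 occupied -> index 5.
Insert 447: h=1, slot 1 empty -> index 1.
Table: [-, 447, 221, 169, 468, 312, -, -, -, -, -, -, -]

5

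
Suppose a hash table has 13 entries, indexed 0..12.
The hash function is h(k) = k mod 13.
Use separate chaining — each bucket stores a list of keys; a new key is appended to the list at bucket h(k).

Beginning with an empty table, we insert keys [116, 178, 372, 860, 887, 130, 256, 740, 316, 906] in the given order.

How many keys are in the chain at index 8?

116 → bucket 12
178 → bucket 9
372 → bucket 8
860 → bucket 2
887 → bucket 3
130 → bucket 0
256 → bucket 9 (collision)
740 → bucket 12 (collision)
316 → bucket 4
906 → bucket 9 (collision)
Final buckets:
0: 130
1: —
2: 860
3: 887
4: 316
5: —
6: —
7: —
8: 372
9: 178 -> 256 -> 906
10: —
11: —
12: 116 -> 740

1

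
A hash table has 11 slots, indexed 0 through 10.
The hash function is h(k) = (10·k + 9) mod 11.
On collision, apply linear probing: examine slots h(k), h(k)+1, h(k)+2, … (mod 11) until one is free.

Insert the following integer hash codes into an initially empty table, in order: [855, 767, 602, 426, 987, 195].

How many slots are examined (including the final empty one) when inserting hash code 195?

6

855: h=1 -> slot 1
767: h=1, probe 1,2 -> slot 2
602: h=1, probe 1,2,3 -> slot 3
426: h=1, probe 1,2,3,4 -> slot 4
987: h=1, probe 1,2,3,4,5 -> slot 5
195: h=1, probe 1,2,3,4,5,6 -> slot 6
Table: [-, 855, 767, 602, 426, 987, 195, -, -, -, -]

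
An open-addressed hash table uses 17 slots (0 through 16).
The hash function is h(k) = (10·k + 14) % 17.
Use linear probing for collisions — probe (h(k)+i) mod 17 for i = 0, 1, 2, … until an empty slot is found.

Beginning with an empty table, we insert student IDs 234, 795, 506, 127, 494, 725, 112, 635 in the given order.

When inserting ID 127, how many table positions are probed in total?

Insert 234: h=8, slot 8 empty → index 8.
Insert 795: h=8, slot 8 occupied → index 9.
Insert 506: h=8, slots 8,9 occupied → index 10.
Insert 127: h=9, slots 9,10 occupied → index 11.
Insert 494: h=7, slot 7 empty → index 7.
Insert 725: h=5, slot 5 empty → index 5.
Insert 112: h=12, slot 12 empty → index 12.
Insert 635: h=6, slot 6 empty → index 6.
Table: [-, -, -, -, -, 725, 635, 494, 234, 795, 506, 127, 112, -, -, -, -]

3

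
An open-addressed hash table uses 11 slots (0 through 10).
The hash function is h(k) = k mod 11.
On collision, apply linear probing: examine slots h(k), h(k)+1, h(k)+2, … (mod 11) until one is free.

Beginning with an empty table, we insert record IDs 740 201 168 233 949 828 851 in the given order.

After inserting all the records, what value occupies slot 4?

740 hashes to 3; slot 3 is free => place at 3.
201 hashes to 3; 3 taken => place at 4.
168 hashes to 3; 3,4 taken => place at 5.
233 hashes to 2; slot 2 is free => place at 2.
949 hashes to 3; 3,4,5 taken => place at 6.
828 hashes to 3; 3,4,5,6 taken => place at 7.
851 hashes to 4; 4,5,6,7 taken => place at 8.
Table: [_, _, 233, 740, 201, 168, 949, 828, 851, _, _]

201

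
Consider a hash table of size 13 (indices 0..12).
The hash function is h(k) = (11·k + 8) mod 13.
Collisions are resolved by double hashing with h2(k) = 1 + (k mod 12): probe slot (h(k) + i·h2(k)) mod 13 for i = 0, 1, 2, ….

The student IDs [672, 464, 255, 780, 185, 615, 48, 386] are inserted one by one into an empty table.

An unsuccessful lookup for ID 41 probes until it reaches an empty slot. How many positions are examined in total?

Insert 672: h=3, slot 3 empty → index 3.
Insert 464: h=3, h2=9, slot 3 occupied → index 12.
Insert 255: h=5, slot 5 empty → index 5.
Insert 780: h=8, slot 8 empty → index 8.
Insert 185: h=2, slot 2 empty → index 2.
Insert 615: h=0, slot 0 empty → index 0.
Insert 48: h=3, h2=1, slot 3 occupied → index 4.
Insert 386: h=3, h2=3, slot 3 occupied → index 6.
Table: [615, ., 185, 672, 48, 255, 386, ., 780, ., ., ., 464]
Lookup 41: h=4, h2=6, probe 4,10 → slot 10 empty, not found.

2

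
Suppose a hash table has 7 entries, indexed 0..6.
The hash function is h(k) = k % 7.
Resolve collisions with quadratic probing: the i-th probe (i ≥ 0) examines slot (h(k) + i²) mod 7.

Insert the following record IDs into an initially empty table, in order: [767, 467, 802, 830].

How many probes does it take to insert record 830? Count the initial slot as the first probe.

767 hashes to 4; slot 4 is free -> place at 4.
467 hashes to 5; slot 5 is free -> place at 5.
802 hashes to 4; 4,5 taken -> place at 1.
830 hashes to 4; 4,5,1 taken -> place at 6.
Table: [., 802, ., ., 767, 467, 830]

4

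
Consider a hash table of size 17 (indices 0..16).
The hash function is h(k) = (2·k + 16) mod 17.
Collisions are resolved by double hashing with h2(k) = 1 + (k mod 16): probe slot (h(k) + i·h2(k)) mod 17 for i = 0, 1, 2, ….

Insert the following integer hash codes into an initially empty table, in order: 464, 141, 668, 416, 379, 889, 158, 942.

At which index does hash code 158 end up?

7

464 hashes to 9; slot 9 is free → place at 9.
141 hashes to 9, h2=14; 9 taken → place at 6.
668 hashes to 9, h2=13; 9 taken → place at 5.
416 hashes to 15; slot 15 is free → place at 15.
379 hashes to 9, h2=12; 9 taken → place at 4.
889 hashes to 9, h2=10; 9 taken → place at 2.
158 hashes to 9, h2=15; 9 taken → place at 7.
942 hashes to 13; slot 13 is free → place at 13.
Table: [_, _, 889, _, 379, 668, 141, 158, _, 464, _, _, _, 942, _, 416, _]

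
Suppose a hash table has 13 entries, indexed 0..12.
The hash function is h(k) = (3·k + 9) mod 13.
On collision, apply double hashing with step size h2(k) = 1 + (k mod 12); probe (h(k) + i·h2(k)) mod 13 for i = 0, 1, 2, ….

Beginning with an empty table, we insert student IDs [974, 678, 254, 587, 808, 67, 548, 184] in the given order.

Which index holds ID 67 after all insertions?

10

974: h=6 -> slot 6
678: h=2 -> slot 2
254: h=4 -> slot 4
587: h=2, h2=12, probe 2,1 -> slot 1
808: h=2, h2=5, probe 2,7 -> slot 7
67: h=2, h2=8, probe 2,10 -> slot 10
548: h=2, h2=9, probe 2,11 -> slot 11
184: h=2, h2=5, probe 2,7,12 -> slot 12
Table: [∅, 587, 678, ∅, 254, ∅, 974, 808, ∅, ∅, 67, 548, 184]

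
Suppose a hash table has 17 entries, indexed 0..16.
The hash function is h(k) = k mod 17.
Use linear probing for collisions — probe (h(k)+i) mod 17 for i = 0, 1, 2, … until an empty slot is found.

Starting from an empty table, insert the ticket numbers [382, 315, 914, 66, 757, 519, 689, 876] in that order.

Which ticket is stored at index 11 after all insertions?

382 hashes to 8; slot 8 is free → place at 8.
315 hashes to 9; slot 9 is free → place at 9.
914 hashes to 13; slot 13 is free → place at 13.
66 hashes to 15; slot 15 is free → place at 15.
757 hashes to 9; 9 taken → place at 10.
519 hashes to 9; 9,10 taken → place at 11.
689 hashes to 9; 9,10,11 taken → place at 12.
876 hashes to 9; 9,10,11,12,13 taken → place at 14.
Table: [., ., ., ., ., ., ., ., 382, 315, 757, 519, 689, 914, 876, 66, .]

519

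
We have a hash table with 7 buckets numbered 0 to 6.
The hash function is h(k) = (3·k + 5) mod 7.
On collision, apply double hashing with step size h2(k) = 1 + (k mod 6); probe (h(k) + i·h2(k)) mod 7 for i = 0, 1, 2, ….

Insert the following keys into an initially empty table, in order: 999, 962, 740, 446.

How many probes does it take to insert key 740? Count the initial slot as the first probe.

999 hashes to 6; slot 6 is free → place at 6.
962 hashes to 0; slot 0 is free → place at 0.
740 hashes to 6, h2=3; 6 taken → place at 2.
446 hashes to 6, h2=3; 6,2 taken → place at 5.
Table: [962, ∅, 740, ∅, ∅, 446, 999]

2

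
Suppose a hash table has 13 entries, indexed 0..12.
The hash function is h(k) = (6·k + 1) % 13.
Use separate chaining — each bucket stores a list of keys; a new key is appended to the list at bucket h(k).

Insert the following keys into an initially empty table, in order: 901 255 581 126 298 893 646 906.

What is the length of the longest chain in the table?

5

Insert 901: h=12, bucket 12 empty -> new chain.
Insert 255: h=10, bucket 10 empty -> new chain.
Insert 581: h=3, bucket 3 empty -> new chain.
Insert 126: h=3, bucket 3 nonempty -> append to chain.
Insert 298: h=8, bucket 8 empty -> new chain.
Insert 893: h=3, bucket 3 nonempty -> append to chain.
Insert 646: h=3, bucket 3 nonempty -> append to chain.
Insert 906: h=3, bucket 3 nonempty -> append to chain.
Final buckets:
0: —
1: —
2: —
3: 581 -> 126 -> 893 -> 646 -> 906
4: —
5: —
6: —
7: —
8: 298
9: —
10: 255
11: —
12: 901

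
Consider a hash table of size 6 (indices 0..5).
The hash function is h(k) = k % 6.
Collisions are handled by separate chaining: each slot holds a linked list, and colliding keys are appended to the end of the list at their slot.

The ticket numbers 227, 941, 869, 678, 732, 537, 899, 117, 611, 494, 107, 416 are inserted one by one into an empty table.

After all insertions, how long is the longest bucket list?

6

227 -> bucket 5
941 -> bucket 5 (collision)
869 -> bucket 5 (collision)
678 -> bucket 0
732 -> bucket 0 (collision)
537 -> bucket 3
899 -> bucket 5 (collision)
117 -> bucket 3 (collision)
611 -> bucket 5 (collision)
494 -> bucket 2
107 -> bucket 5 (collision)
416 -> bucket 2 (collision)
Final buckets:
0: 678 -> 732
1: _
2: 494 -> 416
3: 537 -> 117
4: _
5: 227 -> 941 -> 869 -> 899 -> 611 -> 107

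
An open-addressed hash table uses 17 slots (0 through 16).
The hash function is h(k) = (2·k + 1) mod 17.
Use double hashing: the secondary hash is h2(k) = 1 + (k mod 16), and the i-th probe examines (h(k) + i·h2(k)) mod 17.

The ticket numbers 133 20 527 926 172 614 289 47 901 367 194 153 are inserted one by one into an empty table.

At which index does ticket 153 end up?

11

133 hashes to 12; slot 12 is free → place at 12.
20 hashes to 7; slot 7 is free → place at 7.
527 hashes to 1; slot 1 is free → place at 1.
926 hashes to 0; slot 0 is free → place at 0.
172 hashes to 5; slot 5 is free → place at 5.
614 hashes to 5, h2=7; 5,12 taken → place at 2.
289 hashes to 1, h2=2; 1 taken → place at 3.
47 hashes to 10; slot 10 is free → place at 10.
901 hashes to 1, h2=6; 1,7 taken → place at 13.
367 hashes to 4; slot 4 is free → place at 4.
194 hashes to 15; slot 15 is free → place at 15.
153 hashes to 1, h2=10; 1 taken → place at 11.
Table: [926, 527, 614, 289, 367, 172, ∅, 20, ∅, ∅, 47, 153, 133, 901, ∅, 194, ∅]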